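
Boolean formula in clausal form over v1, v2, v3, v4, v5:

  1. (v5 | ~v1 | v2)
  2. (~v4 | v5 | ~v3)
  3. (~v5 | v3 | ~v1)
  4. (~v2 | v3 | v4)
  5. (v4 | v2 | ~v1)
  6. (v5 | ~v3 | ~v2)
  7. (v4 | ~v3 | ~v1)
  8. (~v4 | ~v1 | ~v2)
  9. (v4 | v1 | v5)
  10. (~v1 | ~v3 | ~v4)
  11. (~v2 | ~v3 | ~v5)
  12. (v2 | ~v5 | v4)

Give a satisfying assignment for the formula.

v1 = 0, v2 = 1, v3 = 0, v4 = 1, v5 = 0

Branch on v1: take v1 = False.
Set v2 = True and propagate.
For the remaining variables, v3 = False, v4 = True, v5 = False works.
Every clause has at least one true literal under this assignment.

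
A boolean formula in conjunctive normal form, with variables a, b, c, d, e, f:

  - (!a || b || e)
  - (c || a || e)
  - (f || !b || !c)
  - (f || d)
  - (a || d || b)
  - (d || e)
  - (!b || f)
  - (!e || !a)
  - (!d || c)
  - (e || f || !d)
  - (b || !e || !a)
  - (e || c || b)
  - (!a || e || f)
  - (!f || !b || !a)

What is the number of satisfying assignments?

7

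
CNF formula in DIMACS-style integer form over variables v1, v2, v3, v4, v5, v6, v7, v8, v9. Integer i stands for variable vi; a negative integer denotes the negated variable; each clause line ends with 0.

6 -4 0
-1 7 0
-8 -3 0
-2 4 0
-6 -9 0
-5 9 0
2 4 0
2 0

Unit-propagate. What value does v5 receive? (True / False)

(v2) stands alone — v2 = True.
(v4 OR NOT v2) with v2 = True leaves only v4, so v4 = True.
(NOT v4 OR v6): since v4 = True, the clause reduces to (v6). v6 = True.
In (NOT v6 OR NOT v9), NOT v6 is now false; NOT v9 must hold, so v9 = False.
(NOT v5 OR v9): since v9 = False, the clause reduces to (NOT v5). v5 = False.

False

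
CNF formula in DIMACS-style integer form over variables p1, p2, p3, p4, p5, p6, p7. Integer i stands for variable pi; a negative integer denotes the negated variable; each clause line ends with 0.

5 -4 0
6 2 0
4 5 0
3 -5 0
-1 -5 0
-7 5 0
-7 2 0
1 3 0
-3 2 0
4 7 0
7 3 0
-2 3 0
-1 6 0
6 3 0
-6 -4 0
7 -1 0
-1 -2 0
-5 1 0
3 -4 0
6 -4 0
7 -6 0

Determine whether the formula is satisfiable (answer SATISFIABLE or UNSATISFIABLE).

p3 = True:
  propagation gives p2=True, p1=False, p5=False, p4=False; an empty clause results — contradiction.
p3 = False:
  propagation gives p5=False, p4=False; an empty clause results — contradiction.
Every branch closes, so no satisfying assignment exists.

UNSATISFIABLE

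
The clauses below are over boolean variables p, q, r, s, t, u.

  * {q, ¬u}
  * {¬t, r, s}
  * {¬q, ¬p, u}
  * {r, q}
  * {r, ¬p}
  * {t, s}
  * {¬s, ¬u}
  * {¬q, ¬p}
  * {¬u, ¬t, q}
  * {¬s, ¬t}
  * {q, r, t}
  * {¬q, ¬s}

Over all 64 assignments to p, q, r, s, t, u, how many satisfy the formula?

6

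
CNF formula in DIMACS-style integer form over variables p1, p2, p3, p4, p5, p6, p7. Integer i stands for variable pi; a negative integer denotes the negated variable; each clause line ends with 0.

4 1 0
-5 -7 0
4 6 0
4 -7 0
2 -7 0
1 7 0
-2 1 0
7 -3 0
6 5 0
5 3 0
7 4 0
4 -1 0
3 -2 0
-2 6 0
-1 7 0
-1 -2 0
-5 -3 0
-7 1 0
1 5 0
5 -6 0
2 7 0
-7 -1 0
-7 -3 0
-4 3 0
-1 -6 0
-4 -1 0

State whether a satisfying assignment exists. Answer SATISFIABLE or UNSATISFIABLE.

UNSATISFIABLE

p1 = True:
  propagation gives p4=True; an empty clause results — contradiction.
p1 = False:
  propagation gives p4=True, p7=True; an empty clause results — contradiction.
Every branch closes, so no satisfying assignment exists.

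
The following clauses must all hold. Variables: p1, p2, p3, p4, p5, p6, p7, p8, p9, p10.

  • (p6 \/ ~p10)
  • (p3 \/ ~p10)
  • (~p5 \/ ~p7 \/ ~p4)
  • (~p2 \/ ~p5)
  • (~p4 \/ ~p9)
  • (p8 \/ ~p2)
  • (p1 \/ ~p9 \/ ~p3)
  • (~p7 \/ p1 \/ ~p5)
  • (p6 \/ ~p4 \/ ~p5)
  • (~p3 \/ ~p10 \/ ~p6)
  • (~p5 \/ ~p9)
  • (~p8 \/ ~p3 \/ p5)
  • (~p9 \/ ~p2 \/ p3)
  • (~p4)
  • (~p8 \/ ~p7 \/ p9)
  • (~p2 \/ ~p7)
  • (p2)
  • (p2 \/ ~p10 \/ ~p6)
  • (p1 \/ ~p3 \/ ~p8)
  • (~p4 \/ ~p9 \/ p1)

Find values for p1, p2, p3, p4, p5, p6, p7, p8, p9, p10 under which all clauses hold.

p1=True, p2=True, p3=False, p4=False, p5=False, p6=False, p7=False, p8=True, p9=False, p10=False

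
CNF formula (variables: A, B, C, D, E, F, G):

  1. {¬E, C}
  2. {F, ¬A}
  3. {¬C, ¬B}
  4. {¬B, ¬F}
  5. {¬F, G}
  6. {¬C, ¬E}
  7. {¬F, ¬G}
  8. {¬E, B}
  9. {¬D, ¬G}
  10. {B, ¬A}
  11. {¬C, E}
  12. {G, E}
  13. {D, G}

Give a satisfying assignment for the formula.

Pure literal: A appears only negated; assign A = False.
Try B = True.
  then C is forced to False.
  then E is forced to False.
  then F is forced to False.
  then G is forced to True.
  then D is forced to False.

A = F, B = T, C = F, D = F, E = F, F = F, G = T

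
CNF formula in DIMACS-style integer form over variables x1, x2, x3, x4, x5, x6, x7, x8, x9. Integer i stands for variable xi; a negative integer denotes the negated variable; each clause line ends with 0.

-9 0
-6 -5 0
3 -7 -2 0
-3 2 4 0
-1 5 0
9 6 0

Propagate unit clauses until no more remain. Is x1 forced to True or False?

False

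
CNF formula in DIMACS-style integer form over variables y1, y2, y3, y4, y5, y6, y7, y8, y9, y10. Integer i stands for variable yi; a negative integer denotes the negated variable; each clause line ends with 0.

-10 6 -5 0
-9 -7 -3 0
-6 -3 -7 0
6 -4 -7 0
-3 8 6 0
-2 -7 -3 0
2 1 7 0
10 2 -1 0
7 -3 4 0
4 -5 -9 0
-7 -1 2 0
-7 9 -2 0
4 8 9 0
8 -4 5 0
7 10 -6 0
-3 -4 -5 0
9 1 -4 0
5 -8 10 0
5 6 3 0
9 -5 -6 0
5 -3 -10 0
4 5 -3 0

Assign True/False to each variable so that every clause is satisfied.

Set y1 = True and propagate.
Set y2 = True and propagate.
The remaining clauses are satisfied by y3 = False, y4 = False, y5 = False, y6 = True, y7 = True, y8 = False, y9 = True, y10 = False.

y1=T, y2=T, y3=F, y4=F, y5=F, y6=T, y7=T, y8=F, y9=T, y10=F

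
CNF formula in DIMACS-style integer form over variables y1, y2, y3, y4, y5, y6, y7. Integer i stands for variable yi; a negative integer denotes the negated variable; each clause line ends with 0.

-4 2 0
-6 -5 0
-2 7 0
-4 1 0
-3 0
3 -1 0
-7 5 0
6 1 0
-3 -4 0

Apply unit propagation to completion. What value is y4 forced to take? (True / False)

False

(~y3) stands alone — y3 = False.
In (~y1 | y3), y3 is now false; ~y1 must hold, so y1 = False.
From (~y4 | y1) and y1 = False: y4 = False.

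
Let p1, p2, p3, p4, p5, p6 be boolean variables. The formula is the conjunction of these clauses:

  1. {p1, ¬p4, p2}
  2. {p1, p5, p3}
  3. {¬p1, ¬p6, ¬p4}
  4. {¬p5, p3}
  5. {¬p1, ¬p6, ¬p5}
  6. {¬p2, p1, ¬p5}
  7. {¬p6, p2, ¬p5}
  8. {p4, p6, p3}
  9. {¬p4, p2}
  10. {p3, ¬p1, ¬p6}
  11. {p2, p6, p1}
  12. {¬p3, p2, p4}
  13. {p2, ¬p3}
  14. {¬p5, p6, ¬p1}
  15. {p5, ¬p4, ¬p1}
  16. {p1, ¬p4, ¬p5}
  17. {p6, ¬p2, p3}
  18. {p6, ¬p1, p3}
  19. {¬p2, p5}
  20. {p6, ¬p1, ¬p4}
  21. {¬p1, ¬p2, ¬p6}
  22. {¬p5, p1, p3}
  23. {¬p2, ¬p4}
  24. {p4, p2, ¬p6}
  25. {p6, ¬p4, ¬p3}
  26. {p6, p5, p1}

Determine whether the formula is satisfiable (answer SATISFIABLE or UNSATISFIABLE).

p1 = True:
  p6 = True:
    propagation gives p4=False, p5=False, p3=True, p2=True; an empty clause results — contradiction.
  p6 = False:
    propagation gives p5=False, p4=False, p3=True, p2=True; an empty clause results — contradiction.
p1 = False:
  p2 = True:
    propagation gives p5=False; an empty clause results — contradiction.
  p2 = False:
    propagation gives p4=False, p6=True; an empty clause results — contradiction.
Every branch closes, so no satisfying assignment exists.

UNSATISFIABLE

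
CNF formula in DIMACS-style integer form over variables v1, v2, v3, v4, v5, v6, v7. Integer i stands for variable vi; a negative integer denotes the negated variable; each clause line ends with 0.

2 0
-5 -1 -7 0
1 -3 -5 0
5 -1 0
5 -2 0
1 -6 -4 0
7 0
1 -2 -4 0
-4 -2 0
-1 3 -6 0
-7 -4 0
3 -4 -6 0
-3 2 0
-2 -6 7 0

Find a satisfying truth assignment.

v1 = F, v2 = T, v3 = F, v4 = F, v5 = T, v6 = F, v7 = T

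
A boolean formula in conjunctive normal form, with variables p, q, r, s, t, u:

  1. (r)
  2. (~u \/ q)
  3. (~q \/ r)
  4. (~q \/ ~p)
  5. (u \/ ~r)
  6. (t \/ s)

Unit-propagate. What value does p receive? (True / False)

(r) stands alone — r = True.
From (u \/ ~r) and r = True: u = True.
From (q \/ ~u) and u = True: q = True.
(~p \/ ~q): since q = True, the clause reduces to (~p). p = False.

False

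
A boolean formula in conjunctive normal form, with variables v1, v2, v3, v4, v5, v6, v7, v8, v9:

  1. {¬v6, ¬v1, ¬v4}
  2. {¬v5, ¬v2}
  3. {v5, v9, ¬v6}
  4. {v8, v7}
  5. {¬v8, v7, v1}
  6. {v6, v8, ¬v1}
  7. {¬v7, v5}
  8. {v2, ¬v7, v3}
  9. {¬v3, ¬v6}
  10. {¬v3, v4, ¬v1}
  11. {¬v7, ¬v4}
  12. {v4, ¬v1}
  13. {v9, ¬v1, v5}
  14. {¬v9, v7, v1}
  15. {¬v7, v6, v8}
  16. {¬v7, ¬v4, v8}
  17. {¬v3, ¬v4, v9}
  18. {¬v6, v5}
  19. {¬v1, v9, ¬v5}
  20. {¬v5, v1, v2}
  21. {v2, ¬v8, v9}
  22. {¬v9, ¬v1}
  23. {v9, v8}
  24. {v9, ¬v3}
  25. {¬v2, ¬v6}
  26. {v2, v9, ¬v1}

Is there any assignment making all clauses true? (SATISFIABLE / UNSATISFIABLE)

UNSATISFIABLE

v1 = True:
  propagation gives v4=True, v6=False, v8=True, v7=False; an empty clause results — contradiction.
v1 = False:
  v7 = True:
    propagation gives v5=True, v2=False; an empty clause results — contradiction.
  v7 = False:
    propagation gives v8=True; an empty clause results — contradiction.
Every branch closes, so no satisfying assignment exists.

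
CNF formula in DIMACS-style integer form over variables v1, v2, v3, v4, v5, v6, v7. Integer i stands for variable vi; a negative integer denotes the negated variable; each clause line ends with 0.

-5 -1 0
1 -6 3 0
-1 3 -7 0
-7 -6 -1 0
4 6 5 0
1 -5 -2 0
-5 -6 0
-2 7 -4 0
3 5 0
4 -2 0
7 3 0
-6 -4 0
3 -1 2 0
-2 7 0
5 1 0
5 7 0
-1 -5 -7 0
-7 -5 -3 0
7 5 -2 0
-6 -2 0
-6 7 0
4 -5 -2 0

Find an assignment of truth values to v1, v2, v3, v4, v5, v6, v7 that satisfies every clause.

Try v1 = False.
  then v5 is forced to True.
  then v2 is forced to False.
  then v6 is forced to False.
The remaining clauses are satisfied by v3 = True, v4 = False, v7 = False.
Every clause has at least one true literal under this assignment.

v1 = False, v2 = False, v3 = True, v4 = False, v5 = True, v6 = False, v7 = False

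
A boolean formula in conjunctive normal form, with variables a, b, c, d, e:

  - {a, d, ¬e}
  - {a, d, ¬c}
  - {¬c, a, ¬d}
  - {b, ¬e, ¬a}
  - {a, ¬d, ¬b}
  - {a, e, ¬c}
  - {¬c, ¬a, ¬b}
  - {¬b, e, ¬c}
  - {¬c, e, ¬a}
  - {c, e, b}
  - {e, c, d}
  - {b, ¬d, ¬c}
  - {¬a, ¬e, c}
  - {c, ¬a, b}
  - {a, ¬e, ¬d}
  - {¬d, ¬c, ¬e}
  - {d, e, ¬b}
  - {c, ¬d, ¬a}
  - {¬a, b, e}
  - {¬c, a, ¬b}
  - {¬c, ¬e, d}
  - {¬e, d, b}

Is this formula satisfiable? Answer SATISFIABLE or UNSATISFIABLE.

c = True:
  a = True:
    propagation gives b=False, e=False; an empty clause results — contradiction.
  a = False:
    propagation gives d=True; an empty clause results — contradiction.
c = False:
  e = True:
    propagation gives a=False, d=True; an empty clause results — contradiction.
  e = False:
    propagation gives b=True, d=True, a=True; an empty clause results — contradiction.
Every branch closes, so no satisfying assignment exists.

UNSATISFIABLE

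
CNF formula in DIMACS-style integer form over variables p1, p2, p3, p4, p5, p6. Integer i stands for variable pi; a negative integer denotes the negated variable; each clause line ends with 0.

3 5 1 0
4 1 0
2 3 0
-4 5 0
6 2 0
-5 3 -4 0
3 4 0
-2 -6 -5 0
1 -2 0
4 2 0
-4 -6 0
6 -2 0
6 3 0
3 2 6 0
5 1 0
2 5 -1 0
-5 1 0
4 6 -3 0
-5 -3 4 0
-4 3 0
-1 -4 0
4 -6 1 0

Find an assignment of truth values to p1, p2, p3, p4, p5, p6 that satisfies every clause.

Try p1 = True.
  then p4 is forced to False.
  then p3 is forced to True.
  then p2 is forced to True.
  then p6 is forced to True.
  then p5 is forced to False.

p1=T, p2=T, p3=T, p4=F, p5=F, p6=T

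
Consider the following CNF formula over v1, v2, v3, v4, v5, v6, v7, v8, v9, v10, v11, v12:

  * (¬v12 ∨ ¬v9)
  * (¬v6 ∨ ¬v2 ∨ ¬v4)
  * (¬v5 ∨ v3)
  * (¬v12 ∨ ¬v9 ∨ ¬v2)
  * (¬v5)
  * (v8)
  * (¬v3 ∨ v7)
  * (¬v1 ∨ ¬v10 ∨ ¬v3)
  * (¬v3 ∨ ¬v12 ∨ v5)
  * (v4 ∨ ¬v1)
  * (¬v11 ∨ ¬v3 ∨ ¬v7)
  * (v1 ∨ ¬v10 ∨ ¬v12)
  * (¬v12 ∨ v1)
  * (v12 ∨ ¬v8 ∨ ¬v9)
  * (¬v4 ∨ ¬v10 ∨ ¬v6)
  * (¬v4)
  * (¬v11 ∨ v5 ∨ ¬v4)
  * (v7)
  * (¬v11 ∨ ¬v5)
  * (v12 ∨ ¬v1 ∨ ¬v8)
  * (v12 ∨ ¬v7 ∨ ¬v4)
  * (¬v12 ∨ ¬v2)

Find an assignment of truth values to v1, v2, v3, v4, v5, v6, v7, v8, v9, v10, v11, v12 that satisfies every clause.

v1 = False  v2 = False  v3 = False  v4 = False  v5 = False  v6 = True  v7 = True  v8 = True  v9 = False  v10 = False  v11 = False  v12 = False

Unit propagation: (¬v5) forces v5 = False.
(v8) is a unit clause, so v8 = True.
Unit propagation: (¬v4) forces v4 = False.
The clause (¬v1) is unit: v1 must be False.
The clause (¬v12) is unit: v12 must be False.
The clause (¬v9) is unit: v9 must be False.
The clause (v7) is unit: v7 must be True.
Pure literal: v3 appears only negated; assign v3 = False.
v11 occurs only negated in the remaining clauses — set v11 = False.
v2, v6, v10 are now unconstrained; take v2 = False, v6 = True, v10 = False.
Check each clause:
  1. (¬v12 ∨ ¬v9) — ¬v12 is true.
  2. (¬v2 ∨ ¬v6 ∨ ¬v4) — ¬v4 is true.
  3. (v3 ∨ ¬v5) — ¬v5 is true.
  4. (¬v12 ∨ ¬v9 ∨ ¬v2) — ¬v12 is true.
  5. (¬v5) — ¬v5 is true.
  6. (v8) — v8 is true.
  7. (¬v3 ∨ v7) — ¬v3 is true.
  8. (¬v3 ∨ ¬v1 ∨ ¬v10) — ¬v3 is true.
  9. (¬v12 ∨ ¬v3 ∨ v5) — ¬v3 is true.
  10. (v4 ∨ ¬v1) — ¬v1 is true.
  11. (¬v3 ∨ ¬v7 ∨ ¬v11) — ¬v3 is true.
  12. (¬v10 ∨ v1 ∨ ¬v12) — ¬v12 is true.
  13. (¬v12 ∨ v1) — ¬v12 is true.
  14. (v12 ∨ ¬v8 ∨ ¬v9) — ¬v9 is true.
  15. (¬v6 ∨ ¬v4 ∨ ¬v10) — ¬v4 is true.
  16. (¬v4) — ¬v4 is true.
  17. (¬v4 ∨ v5 ∨ ¬v11) — ¬v11 is true.
  18. (v7) — v7 is true.
  19. (¬v5 ∨ ¬v11) — ¬v5 is true.
  20. (v12 ∨ ¬v1 ∨ ¬v8) — ¬v1 is true.
  21. (¬v4 ∨ ¬v7 ∨ v12) — ¬v4 is true.
  22. (¬v12 ∨ ¬v2) — ¬v12 is true.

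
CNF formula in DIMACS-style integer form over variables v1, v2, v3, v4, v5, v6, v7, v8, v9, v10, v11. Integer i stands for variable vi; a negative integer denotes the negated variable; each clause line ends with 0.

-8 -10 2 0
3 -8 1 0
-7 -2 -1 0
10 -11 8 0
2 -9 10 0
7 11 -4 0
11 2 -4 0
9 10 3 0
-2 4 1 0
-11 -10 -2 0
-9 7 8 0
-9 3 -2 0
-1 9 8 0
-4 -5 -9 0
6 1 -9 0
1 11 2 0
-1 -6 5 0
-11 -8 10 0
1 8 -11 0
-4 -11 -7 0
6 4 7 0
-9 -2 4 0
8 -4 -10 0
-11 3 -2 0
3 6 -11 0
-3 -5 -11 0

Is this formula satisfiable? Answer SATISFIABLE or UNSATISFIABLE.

Branch on v1: take v1 = True.
Set v2 = False and propagate.
The remaining clauses are satisfied by v3 = True, v4 = False, v5 = True, v6 = False, v7 = True, v8 = False, v9 = True, v10 = True, v11 = False.
So v1 = True, v2 = False, v3 = True, v4 = False, v5 = True, v6 = False, v7 = True, v8 = False, v9 = True, v10 = True, v11 = False is a satisfying assignment.

SATISFIABLE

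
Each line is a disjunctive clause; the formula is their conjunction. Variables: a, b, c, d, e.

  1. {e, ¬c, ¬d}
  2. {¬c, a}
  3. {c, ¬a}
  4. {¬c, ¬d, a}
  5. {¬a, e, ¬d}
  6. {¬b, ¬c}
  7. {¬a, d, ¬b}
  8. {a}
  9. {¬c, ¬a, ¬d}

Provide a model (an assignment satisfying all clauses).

a = T, b = F, c = T, d = F, e = F

Unit propagation: (a) forces a = True.
Unit propagation: (c) forces c = True.
The clause (¬b) is unit: b must be False.
The clause (¬d) is unit: d must be False.
e is now unconstrained; take e = False.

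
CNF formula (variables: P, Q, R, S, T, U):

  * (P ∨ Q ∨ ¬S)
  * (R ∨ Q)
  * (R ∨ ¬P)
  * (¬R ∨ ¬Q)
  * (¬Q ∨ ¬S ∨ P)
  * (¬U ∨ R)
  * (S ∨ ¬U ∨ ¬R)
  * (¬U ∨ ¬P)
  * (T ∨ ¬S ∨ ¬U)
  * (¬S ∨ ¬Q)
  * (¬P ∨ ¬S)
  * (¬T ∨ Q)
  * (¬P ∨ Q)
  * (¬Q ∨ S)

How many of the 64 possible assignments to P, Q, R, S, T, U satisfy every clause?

Satisfying assignments:
  P=0 Q=0 R=1 S=0 T=0 U=0
That's 1 in total.

1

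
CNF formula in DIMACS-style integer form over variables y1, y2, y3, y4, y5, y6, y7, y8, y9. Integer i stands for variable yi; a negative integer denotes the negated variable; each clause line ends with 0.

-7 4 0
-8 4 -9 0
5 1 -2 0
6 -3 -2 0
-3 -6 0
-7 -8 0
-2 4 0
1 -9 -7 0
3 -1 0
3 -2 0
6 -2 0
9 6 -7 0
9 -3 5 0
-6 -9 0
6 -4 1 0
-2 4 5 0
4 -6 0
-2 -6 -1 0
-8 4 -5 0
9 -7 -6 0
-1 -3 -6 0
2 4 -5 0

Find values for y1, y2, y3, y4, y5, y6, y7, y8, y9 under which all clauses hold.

y1=F, y2=F, y3=F, y4=T, y5=F, y6=T, y7=F, y8=T, y9=F

Check each clause:
  1. (y4 | ~y7) — ~y7 is true.
  2. (~y8 | ~y9 | y4) — y4 is true.
  3. (~y2 | y1 | y5) — ~y2 is true.
  4. (~y2 | ~y3 | y6) — ~y3 is true.
  5. (~y6 | ~y3) — ~y3 is true.
  6. (~y8 | ~y7) — ~y7 is true.
  7. (~y2 | y4) — y4 is true.
  8. (~y9 | ~y7 | y1) — ~y7 is true.
  9. (y3 | ~y1) — ~y1 is true.
  10. (y3 | ~y2) — ~y2 is true.
  11. (y6 | ~y2) — y6 is true.
  12. (~y7 | y6 | y9) — ~y7 is true.
  13. (y5 | y9 | ~y3) — ~y3 is true.
  14. (~y6 | ~y9) — ~y9 is true.
  15. (y6 | ~y4 | y1) — y6 is true.
  16. (y5 | y4 | ~y2) — y4 is true.
  17. (~y6 | y4) — y4 is true.
  18. (~y1 | ~y2 | ~y6) — ~y2 is true.
  19. (~y8 | y4 | ~y5) — ~y5 is true.
  20. (~y6 | y9 | ~y7) — ~y7 is true.
  21. (~y3 | ~y1 | ~y6) — ~y3 is true.
  22. (y4 | y2 | ~y5) — ~y5 is true.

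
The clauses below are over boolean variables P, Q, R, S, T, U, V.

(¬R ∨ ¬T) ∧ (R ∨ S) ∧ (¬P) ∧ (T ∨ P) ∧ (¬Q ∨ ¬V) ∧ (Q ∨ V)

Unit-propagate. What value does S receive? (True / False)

True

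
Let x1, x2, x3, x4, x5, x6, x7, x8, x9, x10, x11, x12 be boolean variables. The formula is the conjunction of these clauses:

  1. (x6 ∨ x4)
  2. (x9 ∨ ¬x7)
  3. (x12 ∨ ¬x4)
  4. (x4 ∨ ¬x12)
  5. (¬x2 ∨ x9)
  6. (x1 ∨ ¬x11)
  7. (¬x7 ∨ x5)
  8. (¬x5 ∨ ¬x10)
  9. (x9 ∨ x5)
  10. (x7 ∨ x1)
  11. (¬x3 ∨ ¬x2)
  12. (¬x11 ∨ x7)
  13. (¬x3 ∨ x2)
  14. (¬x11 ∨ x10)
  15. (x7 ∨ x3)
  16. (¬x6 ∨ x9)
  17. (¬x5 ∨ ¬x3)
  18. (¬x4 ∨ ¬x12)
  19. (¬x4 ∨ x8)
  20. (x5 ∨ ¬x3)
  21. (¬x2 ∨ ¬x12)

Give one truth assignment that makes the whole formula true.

x1 = False, x2 = True, x3 = False, x4 = False, x5 = True, x6 = True, x7 = True, x8 = True, x9 = True, x10 = False, x11 = False, x12 = False

x8 occurs only positively in the remaining clauses — set x8 = True.
Pure literal: x9 appears only positively; assign x9 = True.
Branch on x1: take x1 = False.
  then x11 is forced to False.
  then x7 is forced to True.
  then x5 is forced to True.
  then x10 is forced to False.
  then x3 is forced to False.
Branch on x2: take x2 = True.
  then x12 is forced to False.
  then x4 is forced to False.
  then x6 is forced to True.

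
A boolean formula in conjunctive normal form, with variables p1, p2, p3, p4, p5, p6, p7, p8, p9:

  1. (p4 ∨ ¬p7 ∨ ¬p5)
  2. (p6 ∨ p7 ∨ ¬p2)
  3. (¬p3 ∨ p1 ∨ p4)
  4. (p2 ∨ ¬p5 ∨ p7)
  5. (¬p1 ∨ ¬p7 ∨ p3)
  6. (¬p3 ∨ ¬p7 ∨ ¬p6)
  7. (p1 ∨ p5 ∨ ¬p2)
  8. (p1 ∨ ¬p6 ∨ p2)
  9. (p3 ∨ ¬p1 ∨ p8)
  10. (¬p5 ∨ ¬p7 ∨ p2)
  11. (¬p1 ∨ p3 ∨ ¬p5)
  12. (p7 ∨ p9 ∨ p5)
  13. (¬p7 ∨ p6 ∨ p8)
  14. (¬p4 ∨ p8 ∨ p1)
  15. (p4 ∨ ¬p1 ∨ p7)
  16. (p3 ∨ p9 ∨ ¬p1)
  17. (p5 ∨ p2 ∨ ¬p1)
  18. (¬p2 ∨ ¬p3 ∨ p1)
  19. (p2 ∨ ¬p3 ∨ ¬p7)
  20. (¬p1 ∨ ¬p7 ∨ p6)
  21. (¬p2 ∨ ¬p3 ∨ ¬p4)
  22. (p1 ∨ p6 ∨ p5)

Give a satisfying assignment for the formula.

Set p1 = False and propagate.
Set p2 = True and propagate.
  then p5 is forced to True.
  then p3 is forced to False.
The remaining clauses are satisfied by p4 = False, p6 = True, p7 = False, p8 = False, p9 = False.
Every clause has at least one true literal under this assignment.
Check each clause:
  1. (p4 ∨ ¬p5 ∨ ¬p7) — ¬p7 is true.
  2. (¬p2 ∨ p6 ∨ p7) — p6 is true.
  3. (p1 ∨ p4 ∨ ¬p3) — ¬p3 is true.
  4. (¬p5 ∨ p7 ∨ p2) — p2 is true.
  5. (¬p1 ∨ ¬p7 ∨ p3) — ¬p7 is true.
  6. (¬p6 ∨ ¬p7 ∨ ¬p3) — ¬p7 is true.
  7. (p5 ∨ ¬p2 ∨ p1) — p5 is true.
  8. (p1 ∨ p2 ∨ ¬p6) — p2 is true.
  9. (p3 ∨ p8 ∨ ¬p1) — ¬p1 is true.
  10. (¬p5 ∨ ¬p7 ∨ p2) — ¬p7 is true.
  11. (¬p1 ∨ p3 ∨ ¬p5) — ¬p1 is true.
  12. (p5 ∨ p7 ∨ p9) — p5 is true.
  13. (¬p7 ∨ p8 ∨ p6) — ¬p7 is true.
  14. (p1 ∨ p8 ∨ ¬p4) — ¬p4 is true.
  15. (¬p1 ∨ p4 ∨ p7) — ¬p1 is true.
  16. (p3 ∨ p9 ∨ ¬p1) — ¬p1 is true.
  17. (¬p1 ∨ p5 ∨ p2) — p2 is true.
  18. (p1 ∨ ¬p3 ∨ ¬p2) — ¬p3 is true.
  19. (¬p7 ∨ ¬p3 ∨ p2) — ¬p7 is true.
  20. (¬p7 ∨ p6 ∨ ¬p1) — ¬p7 is true.
  21. (¬p3 ∨ ¬p2 ∨ ¬p4) — ¬p4 is true.
  22. (p5 ∨ p6 ∨ p1) — p5 is true.

p1 = 0, p2 = 1, p3 = 0, p4 = 0, p5 = 1, p6 = 1, p7 = 0, p8 = 0, p9 = 0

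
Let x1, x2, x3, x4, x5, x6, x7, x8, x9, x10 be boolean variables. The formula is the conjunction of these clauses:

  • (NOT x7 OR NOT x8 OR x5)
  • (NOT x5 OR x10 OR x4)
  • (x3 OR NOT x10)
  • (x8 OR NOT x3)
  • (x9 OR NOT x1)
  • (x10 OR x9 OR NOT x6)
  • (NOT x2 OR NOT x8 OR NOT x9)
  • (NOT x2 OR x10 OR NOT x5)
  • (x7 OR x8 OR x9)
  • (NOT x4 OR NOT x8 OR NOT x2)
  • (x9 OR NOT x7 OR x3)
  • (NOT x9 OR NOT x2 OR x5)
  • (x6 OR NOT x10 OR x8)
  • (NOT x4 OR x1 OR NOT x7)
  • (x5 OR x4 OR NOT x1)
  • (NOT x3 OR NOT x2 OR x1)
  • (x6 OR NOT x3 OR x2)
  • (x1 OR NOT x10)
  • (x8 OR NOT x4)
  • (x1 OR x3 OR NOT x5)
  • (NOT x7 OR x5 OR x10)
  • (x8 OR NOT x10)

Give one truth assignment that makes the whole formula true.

x1=T, x2=F, x3=F, x4=T, x5=T, x6=F, x7=T, x8=T, x9=T, x10=F

Check each clause:
  1. (x5 OR NOT x7 OR NOT x8) — x5 is true.
  2. (NOT x5 OR x10 OR x4) — x4 is true.
  3. (NOT x10 OR x3) — NOT x10 is true.
  4. (x8 OR NOT x3) — x8 is true.
  5. (NOT x1 OR x9) — x9 is true.
  6. (x9 OR x10 OR NOT x6) — x9 is true.
  7. (NOT x9 OR NOT x8 OR NOT x2) — NOT x2 is true.
  8. (NOT x5 OR x10 OR NOT x2) — NOT x2 is true.
  9. (x9 OR x8 OR x7) — x8 is true.
  10. (NOT x4 OR NOT x8 OR NOT x2) — NOT x2 is true.
  11. (x9 OR x3 OR NOT x7) — x9 is true.
  12. (NOT x9 OR x5 OR NOT x2) — x5 is true.
  13. (x6 OR x8 OR NOT x10) — x8 is true.
  14. (x1 OR NOT x4 OR NOT x7) — x1 is true.
  15. (x5 OR NOT x1 OR x4) — x4 is true.
  16. (x1 OR NOT x2 OR NOT x3) — x1 is true.
  17. (NOT x3 OR x2 OR x6) — NOT x3 is true.
  18. (x1 OR NOT x10) — x1 is true.
  19. (x8 OR NOT x4) — x8 is true.
  20. (x1 OR NOT x5 OR x3) — x1 is true.
  21. (NOT x7 OR x5 OR x10) — x5 is true.
  22. (x8 OR NOT x10) — x8 is true.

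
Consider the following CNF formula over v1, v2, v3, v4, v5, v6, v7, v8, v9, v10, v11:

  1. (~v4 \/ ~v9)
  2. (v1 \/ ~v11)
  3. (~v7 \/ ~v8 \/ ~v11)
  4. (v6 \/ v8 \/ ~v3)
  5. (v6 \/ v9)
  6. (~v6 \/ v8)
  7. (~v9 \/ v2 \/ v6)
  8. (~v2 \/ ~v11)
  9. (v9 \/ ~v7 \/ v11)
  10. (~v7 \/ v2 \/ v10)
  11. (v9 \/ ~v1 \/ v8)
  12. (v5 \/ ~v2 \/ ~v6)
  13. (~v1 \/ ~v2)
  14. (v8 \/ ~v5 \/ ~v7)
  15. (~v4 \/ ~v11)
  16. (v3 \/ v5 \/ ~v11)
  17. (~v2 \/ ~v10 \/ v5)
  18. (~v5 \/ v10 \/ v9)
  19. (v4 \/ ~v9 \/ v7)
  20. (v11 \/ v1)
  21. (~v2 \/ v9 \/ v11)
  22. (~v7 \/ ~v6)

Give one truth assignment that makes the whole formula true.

Try v1 = True.
  then v2 is forced to False.
Set v3 = False and propagate.
Branch on v4: take v4 = False.
The remaining clauses are satisfied by v5 = False, v6 = True, v7 = False, v8 = True, v9 = False, v10 = True, v11 = False.
Check each clause:
  1. (~v4 \/ ~v9) — ~v4 is true.
  2. (~v11 \/ v1) — v1 is true.
  3. (~v8 \/ ~v7 \/ ~v11) — ~v7 is true.
  4. (v8 \/ v6 \/ ~v3) — v8 is true.
  5. (v6 \/ v9) — v6 is true.
  6. (v8 \/ ~v6) — v8 is true.
  7. (~v9 \/ v6 \/ v2) — v6 is true.
  8. (~v2 \/ ~v11) — ~v11 is true.
  9. (v11 \/ ~v7 \/ v9) — ~v7 is true.
  10. (v10 \/ ~v7 \/ v2) — ~v7 is true.
  11. (v8 \/ ~v1 \/ v9) — v8 is true.
  12. (v5 \/ ~v2 \/ ~v6) — ~v2 is true.
  13. (~v1 \/ ~v2) — ~v2 is true.
  14. (~v7 \/ ~v5 \/ v8) — v8 is true.
  15. (~v11 \/ ~v4) — ~v4 is true.
  16. (v5 \/ v3 \/ ~v11) — ~v11 is true.
  17. (v5 \/ ~v10 \/ ~v2) — ~v2 is true.
  18. (v10 \/ v9 \/ ~v5) — v10 is true.
  19. (v4 \/ v7 \/ ~v9) — ~v9 is true.
  20. (v1 \/ v11) — v1 is true.
  21. (v9 \/ v11 \/ ~v2) — ~v2 is true.
  22. (~v7 \/ ~v6) — ~v7 is true.

v1=True, v2=False, v3=False, v4=False, v5=False, v6=True, v7=False, v8=True, v9=False, v10=True, v11=False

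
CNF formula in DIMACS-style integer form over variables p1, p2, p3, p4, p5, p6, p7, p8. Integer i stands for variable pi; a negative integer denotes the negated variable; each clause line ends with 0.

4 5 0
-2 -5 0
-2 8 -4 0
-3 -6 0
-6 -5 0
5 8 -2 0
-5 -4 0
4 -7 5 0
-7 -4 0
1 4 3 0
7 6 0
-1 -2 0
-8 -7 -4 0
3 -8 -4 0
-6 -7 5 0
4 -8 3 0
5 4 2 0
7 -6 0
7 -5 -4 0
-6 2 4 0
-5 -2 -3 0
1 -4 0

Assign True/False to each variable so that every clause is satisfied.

Branch on p1: take p1 = True.
  then p2 is forced to False.
Try p3 = True.
  then p6 is forced to False.
  then p7 is forced to True.
  then p4 is forced to False.
  then p5 is forced to True.
p8 is now unconstrained; take p8 = False.
Every clause has at least one true literal under this assignment.

p1=1, p2=0, p3=1, p4=0, p5=1, p6=0, p7=1, p8=0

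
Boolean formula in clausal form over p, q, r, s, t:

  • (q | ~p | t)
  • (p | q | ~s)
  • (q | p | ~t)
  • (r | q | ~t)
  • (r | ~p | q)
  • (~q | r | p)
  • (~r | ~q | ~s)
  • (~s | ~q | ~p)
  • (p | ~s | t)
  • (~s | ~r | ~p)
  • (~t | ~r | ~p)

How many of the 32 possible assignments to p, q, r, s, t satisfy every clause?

7

The models are:
  p=F q=F r=F s=F t=F
  p=F q=F r=T s=F t=F
  p=F q=T r=T s=F t=F
  p=F q=T r=T s=F t=T
  p=T q=T r=F s=F t=F
  p=T q=T r=F s=F t=T
  p=T q=T r=T s=F t=F
That's 7 in total.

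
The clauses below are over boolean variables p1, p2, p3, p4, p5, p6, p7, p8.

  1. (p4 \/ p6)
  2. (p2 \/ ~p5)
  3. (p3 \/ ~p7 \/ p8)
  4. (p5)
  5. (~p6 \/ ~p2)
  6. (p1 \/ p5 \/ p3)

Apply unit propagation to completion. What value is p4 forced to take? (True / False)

(p5) is a unit clause: p5 = True.
(~p5 \/ p2): since p5 = True, the clause reduces to (p2). p2 = True.
In (~p6 \/ ~p2), ~p2 is now false; ~p6 must hold, so p6 = False.
(p4 \/ p6): since p6 = False, the clause reduces to (p4). p4 = True.

True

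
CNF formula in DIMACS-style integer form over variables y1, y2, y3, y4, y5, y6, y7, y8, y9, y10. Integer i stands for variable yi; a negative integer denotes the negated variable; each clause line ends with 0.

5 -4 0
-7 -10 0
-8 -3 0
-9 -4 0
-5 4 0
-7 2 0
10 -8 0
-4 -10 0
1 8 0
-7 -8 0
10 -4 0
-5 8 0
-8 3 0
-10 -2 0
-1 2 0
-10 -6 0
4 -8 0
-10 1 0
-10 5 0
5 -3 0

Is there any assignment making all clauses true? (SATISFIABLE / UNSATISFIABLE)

SATISFIABLE

y6 occurs only negated in the remaining clauses — set y6 = False.
y9 occurs only negated in the remaining clauses — set y9 = False.
Branch on y1: take y1 = True.
  then y2 is forced to True.
  then y10 is forced to False.
  then y8 is forced to False.
  then y4 is forced to False.
  then y5 is forced to False.
  then y3 is forced to False.
y7 is now unconstrained; take y7 = True.
So y1=True, y2=True, y3=False, y4=False, y5=False, y6=False, y7=True, y8=False, y9=False, y10=False is a satisfying assignment.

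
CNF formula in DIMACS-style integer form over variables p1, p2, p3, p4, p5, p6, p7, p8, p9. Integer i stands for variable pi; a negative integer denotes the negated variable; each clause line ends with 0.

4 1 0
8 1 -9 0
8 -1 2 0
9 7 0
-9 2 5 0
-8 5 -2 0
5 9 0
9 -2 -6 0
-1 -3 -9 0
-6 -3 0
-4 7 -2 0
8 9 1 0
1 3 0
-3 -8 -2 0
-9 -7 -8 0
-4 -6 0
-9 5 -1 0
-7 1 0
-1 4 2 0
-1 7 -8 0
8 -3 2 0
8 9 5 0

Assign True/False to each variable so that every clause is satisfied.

p1=True, p2=False, p3=True, p4=True, p5=True, p6=False, p7=True, p8=True, p9=False

Check each clause:
  1. (p1 | p4) — p1 is true.
  2. (p1 | ~p9 | p8) — p8 is true.
  3. (p8 | ~p1 | p2) — p8 is true.
  4. (p7 | p9) — p7 is true.
  5. (p5 | p2 | ~p9) — p5 is true.
  6. (~p2 | p5 | ~p8) — p5 is true.
  7. (p5 | p9) — p5 is true.
  8. (~p2 | p9 | ~p6) — ~p6 is true.
  9. (~p1 | ~p3 | ~p9) — ~p9 is true.
  10. (~p6 | ~p3) — ~p6 is true.
  11. (~p4 | ~p2 | p7) — ~p2 is true.
  12. (p9 | p1 | p8) — p8 is true.
  13. (p1 | p3) — p1 is true.
  14. (~p3 | ~p2 | ~p8) — ~p2 is true.
  15. (~p7 | ~p9 | ~p8) — ~p9 is true.
  16. (~p6 | ~p4) — ~p6 is true.
  17. (p5 | ~p1 | ~p9) — p5 is true.
  18. (~p7 | p1) — p1 is true.
  19. (p4 | p2 | ~p1) — p4 is true.
  20. (~p1 | p7 | ~p8) — p7 is true.
  21. (~p3 | p2 | p8) — p8 is true.
  22. (p5 | p9 | p8) — p8 is true.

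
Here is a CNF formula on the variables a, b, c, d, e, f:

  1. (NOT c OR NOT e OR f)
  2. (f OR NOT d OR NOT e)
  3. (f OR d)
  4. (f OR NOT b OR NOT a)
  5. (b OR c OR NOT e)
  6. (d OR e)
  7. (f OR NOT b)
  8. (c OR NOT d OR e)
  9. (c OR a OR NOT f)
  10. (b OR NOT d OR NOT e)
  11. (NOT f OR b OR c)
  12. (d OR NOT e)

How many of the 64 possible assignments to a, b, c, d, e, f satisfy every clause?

Split on e, then f.
  e=1, f=1: remaining (a,b,c,d) ∈ {(0,1,1,1); (1,1,0,1); (1,1,1,1)} — 3.
  e=1, f=0: a clause becomes empty — 0.
  e=0, f=1: remaining (a,b,c,d) ∈ {(0,0,1,1); (0,1,1,1); (1,0,1,1); (1,1,1,1)} — 4.
  e=0, f=0: remaining (a,b,c,d) ∈ {(0,0,1,1); (1,0,1,1)} — 2.
Total: 3 + 0 + 4 + 2 = 9.

9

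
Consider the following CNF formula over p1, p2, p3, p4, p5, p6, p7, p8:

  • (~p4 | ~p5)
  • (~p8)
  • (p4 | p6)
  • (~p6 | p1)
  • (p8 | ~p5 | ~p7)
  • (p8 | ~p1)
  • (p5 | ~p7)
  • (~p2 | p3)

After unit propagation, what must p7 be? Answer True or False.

(~p8) stands alone — p8 = False.
(~p1 | p8): since p8 = False, the clause reduces to (~p1). p1 = False.
(p1 | ~p6): since p1 = False, the clause reduces to (~p6). p6 = False.
(p4 | p6): since p6 = False, the clause reduces to (p4). p4 = True.
(~p4 | ~p5) with p4 = True leaves only ~p5, so p5 = False.
From (p5 | ~p7) and p5 = False: p7 = False.

False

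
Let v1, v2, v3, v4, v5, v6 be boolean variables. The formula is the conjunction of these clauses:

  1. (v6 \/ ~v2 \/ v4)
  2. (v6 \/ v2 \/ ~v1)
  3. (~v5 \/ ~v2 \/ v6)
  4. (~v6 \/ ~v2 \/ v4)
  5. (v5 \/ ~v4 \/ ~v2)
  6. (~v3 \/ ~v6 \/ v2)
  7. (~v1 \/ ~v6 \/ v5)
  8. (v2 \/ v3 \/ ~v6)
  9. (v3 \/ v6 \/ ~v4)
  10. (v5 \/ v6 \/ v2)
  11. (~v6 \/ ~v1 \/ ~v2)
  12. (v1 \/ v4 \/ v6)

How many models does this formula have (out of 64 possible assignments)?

3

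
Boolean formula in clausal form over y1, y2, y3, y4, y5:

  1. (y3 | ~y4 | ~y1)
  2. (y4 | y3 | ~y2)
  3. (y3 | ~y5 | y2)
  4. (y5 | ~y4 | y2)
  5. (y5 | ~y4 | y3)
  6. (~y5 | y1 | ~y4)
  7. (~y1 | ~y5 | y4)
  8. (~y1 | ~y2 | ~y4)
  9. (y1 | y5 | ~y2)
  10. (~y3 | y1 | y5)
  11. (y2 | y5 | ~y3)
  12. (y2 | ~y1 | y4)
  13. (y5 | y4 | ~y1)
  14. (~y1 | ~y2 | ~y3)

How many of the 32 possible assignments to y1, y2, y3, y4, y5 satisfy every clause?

4

Satisfying assignments:
  y1=F y2=F y3=F y4=F y5=F
  y1=F y2=F y3=T y4=F y5=T
  y1=F y2=T y3=T y4=F y5=T
  y1=T y2=F y3=T y4=T y5=T
That's 4 in total.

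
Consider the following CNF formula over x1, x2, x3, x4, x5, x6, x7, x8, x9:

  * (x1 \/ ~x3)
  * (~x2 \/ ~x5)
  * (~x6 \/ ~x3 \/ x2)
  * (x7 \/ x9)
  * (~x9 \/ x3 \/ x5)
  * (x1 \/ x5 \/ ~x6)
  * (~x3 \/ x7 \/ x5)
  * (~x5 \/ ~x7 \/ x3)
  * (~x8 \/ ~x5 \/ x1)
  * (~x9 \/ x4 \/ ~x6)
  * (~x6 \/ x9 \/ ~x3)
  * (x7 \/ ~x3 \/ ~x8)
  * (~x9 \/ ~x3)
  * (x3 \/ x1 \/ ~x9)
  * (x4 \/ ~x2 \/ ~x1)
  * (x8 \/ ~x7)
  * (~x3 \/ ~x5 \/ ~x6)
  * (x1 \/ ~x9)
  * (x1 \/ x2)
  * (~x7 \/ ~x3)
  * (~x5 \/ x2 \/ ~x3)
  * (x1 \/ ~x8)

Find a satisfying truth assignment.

x1=True, x2=True, x3=False, x4=True, x5=False, x6=False, x7=True, x8=True, x9=False

Check each clause:
  1. (x1 \/ ~x3) — x1 is true.
  2. (~x2 \/ ~x5) — ~x5 is true.
  3. (~x3 \/ ~x6 \/ x2) — x2 is true.
  4. (x9 \/ x7) — x7 is true.
  5. (~x9 \/ x3 \/ x5) — ~x9 is true.
  6. (x1 \/ ~x6 \/ x5) — x1 is true.
  7. (x7 \/ x5 \/ ~x3) — ~x3 is true.
  8. (~x7 \/ ~x5 \/ x3) — ~x5 is true.
  9. (~x8 \/ ~x5 \/ x1) — x1 is true.
  10. (~x6 \/ x4 \/ ~x9) — ~x6 is true.
  11. (x9 \/ ~x6 \/ ~x3) — ~x6 is true.
  12. (~x8 \/ ~x3 \/ x7) — ~x3 is true.
  13. (~x9 \/ ~x3) — ~x3 is true.
  14. (x3 \/ x1 \/ ~x9) — x1 is true.
  15. (~x1 \/ ~x2 \/ x4) — x4 is true.
  16. (x8 \/ ~x7) — x8 is true.
  17. (~x3 \/ ~x6 \/ ~x5) — ~x6 is true.
  18. (x1 \/ ~x9) — x1 is true.
  19. (x2 \/ x1) — x1 is true.
  20. (~x3 \/ ~x7) — ~x3 is true.
  21. (x2 \/ ~x5 \/ ~x3) — x2 is true.
  22. (~x8 \/ x1) — x1 is true.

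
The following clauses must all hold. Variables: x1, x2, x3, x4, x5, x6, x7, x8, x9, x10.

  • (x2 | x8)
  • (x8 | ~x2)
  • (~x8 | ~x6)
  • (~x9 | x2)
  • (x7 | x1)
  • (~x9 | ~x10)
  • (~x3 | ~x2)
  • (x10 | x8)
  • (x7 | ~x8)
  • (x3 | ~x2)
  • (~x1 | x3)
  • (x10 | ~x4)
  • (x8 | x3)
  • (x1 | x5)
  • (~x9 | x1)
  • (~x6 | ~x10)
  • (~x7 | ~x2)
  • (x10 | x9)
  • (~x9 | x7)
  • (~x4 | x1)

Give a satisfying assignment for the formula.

x1 = 0  x2 = 0  x3 = 0  x4 = 0  x5 = 1  x6 = 0  x7 = 1  x8 = 1  x9 = 0  x10 = 1

x4 occurs only negated in the remaining clauses — set x4 = False.
x5 occurs only positively in the remaining clauses — set x5 = True.
Branch on x1: take x1 = False.
  then x7 is forced to True.
  then x9 is forced to False.
  then x2 is forced to False.
  then x8 is forced to True.
  then x6 is forced to False.
  then x10 is forced to True.
x3 is now unconstrained; take x3 = False.
Every clause has at least one true literal under this assignment.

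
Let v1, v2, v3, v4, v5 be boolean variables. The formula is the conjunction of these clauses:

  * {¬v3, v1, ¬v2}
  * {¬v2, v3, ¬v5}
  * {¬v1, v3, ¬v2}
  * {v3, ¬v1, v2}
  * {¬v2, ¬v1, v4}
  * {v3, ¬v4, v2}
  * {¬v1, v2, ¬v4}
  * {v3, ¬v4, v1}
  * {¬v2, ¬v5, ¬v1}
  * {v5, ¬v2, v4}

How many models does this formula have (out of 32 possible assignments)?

9

Split on v2, then v1.
  v2=T, v1=T: remaining (v3,v4,v5) ∈ {(T,T,F)} — 1.
  v2=T, v1=F: a clause becomes empty — 0.
  v2=F, v1=T: remaining (v3,v4,v5) ∈ {(T,F,F); (T,F,T)} — 2.
  v2=F, v1=F: v5 free; 3 ways for (v3,v4) × 2^1 = 6.
Total: 1 + 0 + 2 + 6 = 9.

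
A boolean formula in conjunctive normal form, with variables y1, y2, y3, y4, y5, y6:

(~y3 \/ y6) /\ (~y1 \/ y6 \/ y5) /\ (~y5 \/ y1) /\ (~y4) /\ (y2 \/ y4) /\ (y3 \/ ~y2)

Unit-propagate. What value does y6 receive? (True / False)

True

Unit clause (~y4) sets y4 = False.
From (y4 \/ y2) and y4 = False: y2 = True.
From (~y2 \/ y3) and y2 = True: y3 = True.
In (~y3 \/ y6), ~y3 is now false; y6 must hold, so y6 = True.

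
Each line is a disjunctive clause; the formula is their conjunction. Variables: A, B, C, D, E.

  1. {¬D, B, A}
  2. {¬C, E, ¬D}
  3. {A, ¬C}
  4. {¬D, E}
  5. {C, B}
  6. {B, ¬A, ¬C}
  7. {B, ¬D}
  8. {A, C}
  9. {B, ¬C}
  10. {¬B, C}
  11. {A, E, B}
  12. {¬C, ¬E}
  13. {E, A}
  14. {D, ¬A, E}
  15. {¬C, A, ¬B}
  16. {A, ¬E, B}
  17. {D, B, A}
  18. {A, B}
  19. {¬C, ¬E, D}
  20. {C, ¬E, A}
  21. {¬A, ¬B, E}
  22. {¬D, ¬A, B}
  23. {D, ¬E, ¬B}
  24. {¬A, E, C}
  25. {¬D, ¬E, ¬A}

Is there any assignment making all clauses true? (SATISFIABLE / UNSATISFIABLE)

UNSATISFIABLE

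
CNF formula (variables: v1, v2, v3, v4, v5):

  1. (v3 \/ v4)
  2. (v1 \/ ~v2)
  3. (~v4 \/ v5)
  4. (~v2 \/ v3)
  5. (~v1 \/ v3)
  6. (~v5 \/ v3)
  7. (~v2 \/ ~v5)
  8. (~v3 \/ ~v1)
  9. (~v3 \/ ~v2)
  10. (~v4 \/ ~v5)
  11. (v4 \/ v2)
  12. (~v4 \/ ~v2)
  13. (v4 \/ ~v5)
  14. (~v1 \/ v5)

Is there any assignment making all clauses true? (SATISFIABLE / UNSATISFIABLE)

UNSATISFIABLE

v2 = True:
  propagation gives v1=True, v3=True; an empty clause results — contradiction.
v2 = False:
  propagation gives v4=True, v5=True; an empty clause results — contradiction.
Every branch closes, so no satisfying assignment exists.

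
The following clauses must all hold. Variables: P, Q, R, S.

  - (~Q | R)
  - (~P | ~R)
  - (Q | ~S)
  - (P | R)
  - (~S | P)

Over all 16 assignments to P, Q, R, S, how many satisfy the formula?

The models are:
  P=F Q=F R=T S=F
  P=F Q=T R=T S=F
  P=T Q=F R=F S=F
Count: 3.

3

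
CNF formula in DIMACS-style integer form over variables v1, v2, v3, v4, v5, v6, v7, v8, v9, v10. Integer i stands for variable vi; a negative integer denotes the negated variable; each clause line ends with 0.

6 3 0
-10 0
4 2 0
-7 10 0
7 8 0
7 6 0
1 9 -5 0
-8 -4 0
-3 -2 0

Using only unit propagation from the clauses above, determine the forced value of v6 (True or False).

(~v10) is a unit clause: v10 = False.
From (v10 \/ ~v7) and v10 = False: v7 = False.
In (v8 \/ v7), v7 is now false; v8 must hold, so v8 = True.
From (v6 \/ v7) and v7 = False: v6 = True.

True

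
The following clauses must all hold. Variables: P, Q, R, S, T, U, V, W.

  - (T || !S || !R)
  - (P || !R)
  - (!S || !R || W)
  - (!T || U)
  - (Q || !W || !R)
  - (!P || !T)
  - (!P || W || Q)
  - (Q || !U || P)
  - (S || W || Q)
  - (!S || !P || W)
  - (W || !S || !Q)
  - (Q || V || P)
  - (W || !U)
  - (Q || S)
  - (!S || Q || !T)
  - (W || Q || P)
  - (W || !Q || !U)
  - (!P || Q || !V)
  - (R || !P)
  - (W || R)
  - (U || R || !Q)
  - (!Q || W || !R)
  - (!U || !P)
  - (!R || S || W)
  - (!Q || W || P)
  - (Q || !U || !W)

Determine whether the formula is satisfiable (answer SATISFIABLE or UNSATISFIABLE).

SATISFIABLE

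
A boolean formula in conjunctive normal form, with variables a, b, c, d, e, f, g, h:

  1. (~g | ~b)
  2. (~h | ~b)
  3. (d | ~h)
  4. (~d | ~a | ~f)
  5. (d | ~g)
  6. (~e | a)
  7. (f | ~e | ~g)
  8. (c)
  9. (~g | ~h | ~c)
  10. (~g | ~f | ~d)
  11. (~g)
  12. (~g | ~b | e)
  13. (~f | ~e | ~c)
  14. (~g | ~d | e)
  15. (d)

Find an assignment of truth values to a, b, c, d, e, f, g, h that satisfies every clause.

a=T, b=F, c=T, d=T, e=T, f=F, g=F, h=F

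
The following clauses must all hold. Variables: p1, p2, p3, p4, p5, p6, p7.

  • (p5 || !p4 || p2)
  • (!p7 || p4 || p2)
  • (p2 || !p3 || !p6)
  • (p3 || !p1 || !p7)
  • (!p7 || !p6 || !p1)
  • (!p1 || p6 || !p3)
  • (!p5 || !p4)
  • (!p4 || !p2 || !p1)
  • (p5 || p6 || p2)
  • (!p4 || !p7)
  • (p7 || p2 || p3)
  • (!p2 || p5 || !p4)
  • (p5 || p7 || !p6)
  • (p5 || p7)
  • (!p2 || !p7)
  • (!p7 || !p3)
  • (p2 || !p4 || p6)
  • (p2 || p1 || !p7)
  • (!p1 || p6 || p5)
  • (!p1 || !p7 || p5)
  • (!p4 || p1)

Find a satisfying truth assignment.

Set p1 = False and propagate.
  then p4 is forced to False.
Set p2 = True and propagate.
  then p7 is forced to False.
  then p5 is forced to True.
p3, p6 are now unconstrained; take p3 = True, p6 = False.

p1=False, p2=True, p3=True, p4=False, p5=True, p6=False, p7=False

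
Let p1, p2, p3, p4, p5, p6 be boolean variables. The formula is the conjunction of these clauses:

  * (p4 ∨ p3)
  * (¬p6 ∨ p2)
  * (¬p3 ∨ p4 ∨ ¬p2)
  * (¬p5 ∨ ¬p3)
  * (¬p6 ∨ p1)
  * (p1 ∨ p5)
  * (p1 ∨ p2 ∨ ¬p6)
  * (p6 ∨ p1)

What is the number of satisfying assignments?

10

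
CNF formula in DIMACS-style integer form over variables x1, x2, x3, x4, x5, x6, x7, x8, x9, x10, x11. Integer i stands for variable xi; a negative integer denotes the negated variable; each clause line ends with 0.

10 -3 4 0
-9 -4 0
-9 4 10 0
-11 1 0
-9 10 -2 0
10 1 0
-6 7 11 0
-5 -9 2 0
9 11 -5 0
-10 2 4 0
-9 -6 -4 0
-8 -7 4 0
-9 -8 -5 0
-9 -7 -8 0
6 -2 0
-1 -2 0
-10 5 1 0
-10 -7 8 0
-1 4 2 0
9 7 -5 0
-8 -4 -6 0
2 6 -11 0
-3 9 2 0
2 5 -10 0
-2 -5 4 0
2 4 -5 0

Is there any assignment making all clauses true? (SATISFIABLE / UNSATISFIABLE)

SATISFIABLE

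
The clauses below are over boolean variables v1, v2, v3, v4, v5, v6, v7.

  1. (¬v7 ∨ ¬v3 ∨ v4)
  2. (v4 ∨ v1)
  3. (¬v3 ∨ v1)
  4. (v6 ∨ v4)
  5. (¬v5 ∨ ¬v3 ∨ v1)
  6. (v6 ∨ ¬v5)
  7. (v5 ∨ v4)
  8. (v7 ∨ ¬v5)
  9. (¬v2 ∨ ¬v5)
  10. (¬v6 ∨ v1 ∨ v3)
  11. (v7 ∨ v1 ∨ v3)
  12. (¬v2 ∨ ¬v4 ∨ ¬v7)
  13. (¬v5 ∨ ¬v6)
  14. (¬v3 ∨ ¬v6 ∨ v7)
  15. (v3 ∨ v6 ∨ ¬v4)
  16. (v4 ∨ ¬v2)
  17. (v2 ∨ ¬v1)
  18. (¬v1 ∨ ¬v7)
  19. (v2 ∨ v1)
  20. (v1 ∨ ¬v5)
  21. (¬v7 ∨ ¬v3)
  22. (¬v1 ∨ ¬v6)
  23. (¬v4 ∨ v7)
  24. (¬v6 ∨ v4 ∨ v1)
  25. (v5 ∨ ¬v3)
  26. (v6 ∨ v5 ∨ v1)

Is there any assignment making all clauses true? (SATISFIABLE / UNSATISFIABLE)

UNSATISFIABLE

v1 = True:
  propagation gives v2=True, v5=False, v4=True, v7=False; an empty clause results — contradiction.
v1 = False:
  propagation gives v4=True, v3=False, v6=False; an empty clause results — contradiction.
Every branch closes, so no satisfying assignment exists.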